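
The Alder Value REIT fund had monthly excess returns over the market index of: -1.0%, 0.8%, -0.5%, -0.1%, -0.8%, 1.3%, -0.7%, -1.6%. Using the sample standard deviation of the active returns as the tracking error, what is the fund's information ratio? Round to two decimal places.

-0.34

μ = (-1 + 0.8 − 0.5 − 0.1 − 0.8 + 1.3 − 0.7 − 1.6) / 8 = -2.60 / 8 = -0.3250%
Σ(r − μ)² = (-1 − (-0.3250))² + (0.8 − (-0.3250))² + … = 6.4350
σ = √[6.4350 / 7] = 0.9588%
IR = μ / tracking error = -0.3250 / 0.9588 = -0.3390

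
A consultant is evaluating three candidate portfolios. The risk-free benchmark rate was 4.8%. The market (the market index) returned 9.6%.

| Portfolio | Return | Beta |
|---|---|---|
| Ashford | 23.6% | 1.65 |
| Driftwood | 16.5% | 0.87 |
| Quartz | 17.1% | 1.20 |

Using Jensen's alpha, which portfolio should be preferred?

Ashford

Ashford: α = 23.6% − [4.8% + 1.65 × (9.6% − 4.8%)] = 10.880
Driftwood: α = 16.5% − [4.8% + 0.87 × (9.6% − 4.8%)] = 7.524
Quartz: α = 17.1% − [4.8% + 1.20 × (9.6% − 4.8%)] = 6.540
Highest: Ashford (10.880).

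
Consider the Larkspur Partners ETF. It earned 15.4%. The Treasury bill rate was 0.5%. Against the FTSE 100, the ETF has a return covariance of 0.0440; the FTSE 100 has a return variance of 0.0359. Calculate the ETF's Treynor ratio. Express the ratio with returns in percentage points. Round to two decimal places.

12.16

β = Cov / Var = 0.0440 / 0.0359 = 1.2256
Treynor = (Rp − Rf) / β = (15.4% − 0.5%) / 1.2256 = 14.90 / 1.2256 = 12.1573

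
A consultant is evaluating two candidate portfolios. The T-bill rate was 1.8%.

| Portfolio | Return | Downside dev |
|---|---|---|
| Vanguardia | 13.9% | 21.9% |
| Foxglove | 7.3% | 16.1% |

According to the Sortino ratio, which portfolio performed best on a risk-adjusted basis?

Vanguardia

Vanguardia: Sortino ratio = (13.9% − 1.8%) / 21.9% = 0.553
Foxglove: Sortino ratio = (7.3% − 1.8%) / 16.1% = 0.342
Highest: Vanguardia (0.553).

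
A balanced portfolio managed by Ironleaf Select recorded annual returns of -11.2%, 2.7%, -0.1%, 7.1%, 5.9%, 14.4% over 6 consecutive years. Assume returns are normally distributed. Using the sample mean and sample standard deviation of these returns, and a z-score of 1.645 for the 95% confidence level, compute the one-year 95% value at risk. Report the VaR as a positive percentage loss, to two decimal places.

r̄ = (-11.2 + 2.7 − 0.1 + 7.1 + 5.9 + 14.4) / 6 = 18.80 / 6 = 3.1333%
Σ(r − r̄)² = (-11.2 − 3.1333)² + (2.7 − 3.1333)² + … = 366.4133
sample σ = √(366.4133 / 5) = √73.2827 = 8.5605%
VaR = −(r̄ − z·σ) = −(3.1333 − 1.645 × 8.5605) = −(-10.9487) = 10.9487%

10.95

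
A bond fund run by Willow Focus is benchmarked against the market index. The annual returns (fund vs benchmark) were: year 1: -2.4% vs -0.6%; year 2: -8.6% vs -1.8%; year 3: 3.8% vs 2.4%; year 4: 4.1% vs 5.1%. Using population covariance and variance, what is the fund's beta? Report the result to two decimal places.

1.76

r̄p = -0.7750%,  r̄m = 1.2750%
Cov = Σ(rp − r̄p)(rm − r̄m) / 4 = 12.7256
Var(rm) = Σ(rm − r̄m)² / 4 = 7.2169
β = Cov / Var = 12.7256 / 7.2169 = 1.7633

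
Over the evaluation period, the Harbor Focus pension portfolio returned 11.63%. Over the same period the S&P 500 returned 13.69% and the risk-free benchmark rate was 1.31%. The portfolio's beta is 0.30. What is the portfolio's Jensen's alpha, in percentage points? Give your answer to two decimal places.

6.61

CAPM expected return = Rf + β(Rm − Rf) = 1.31% + 0.30 × (13.69% − 1.31%) = 1.31 + 0.30 × 12.38 = 5.0240%
Jensen's α = Rp − E[R] = 11.63% − 5.0240% = 6.6060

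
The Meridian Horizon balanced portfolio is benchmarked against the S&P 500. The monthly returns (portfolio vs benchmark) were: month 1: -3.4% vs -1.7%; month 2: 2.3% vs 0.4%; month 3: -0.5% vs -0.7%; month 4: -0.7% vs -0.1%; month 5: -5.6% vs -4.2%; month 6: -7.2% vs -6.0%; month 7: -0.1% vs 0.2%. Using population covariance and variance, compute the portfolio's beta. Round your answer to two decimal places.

r̄p = -2.1714%,  r̄m = -1.7286%
Cov = Σ(rp − r̄p)(rm − r̄m) / 7 = 6.7922
Var(rm) = Σ(rm − r̄m)² / 7 = 5.1878
β = Cov / Var = 6.7922 / 5.1878 = 1.3093

1.31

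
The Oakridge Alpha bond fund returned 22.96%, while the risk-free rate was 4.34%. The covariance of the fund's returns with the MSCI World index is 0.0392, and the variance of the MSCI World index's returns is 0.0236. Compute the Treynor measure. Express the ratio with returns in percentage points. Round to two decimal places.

β = Cov / Var = 0.0392 / 0.0236 = 1.6610
Treynor = (Rp − Rf) / β = (22.96% − 4.34%) / 1.6610 = 18.62 / 1.6610 = 11.2101

11.21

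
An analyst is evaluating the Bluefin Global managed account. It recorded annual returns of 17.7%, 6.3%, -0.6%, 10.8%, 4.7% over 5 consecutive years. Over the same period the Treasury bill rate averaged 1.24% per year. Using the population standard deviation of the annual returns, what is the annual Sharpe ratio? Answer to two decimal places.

1.06

r̄ = (17.7 + 6.3 − 0.6 + 10.8 + 4.7) / 5 = 38.90 / 5 = 7.7800%
Σ(r − r̄)² = 189.4280; population σ = √(189.4280/5) = 6.1551%
Sharpe = (r̄ − rf) / σ = (7.7800 − 1.24) / 6.1551 = 6.5400 / 6.1551 = 1.0625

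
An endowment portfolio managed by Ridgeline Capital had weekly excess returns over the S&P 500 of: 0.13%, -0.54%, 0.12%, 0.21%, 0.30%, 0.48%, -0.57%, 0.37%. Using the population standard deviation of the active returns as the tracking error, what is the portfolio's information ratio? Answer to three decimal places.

0.167

Mean return r̄ = 0.500 / 8 = 0.0625%
Σ(r − r̄)² = (0.13 − 0.0625)² + (-0.54 − 0.0625)² + (0.12 − 0.0625)² + … = 1.1180
population σ = √(1.1180 / 8) = √0.1398 = 0.3739%
IR = r̄ / tracking error = 0.0625 / 0.3739 = 0.1672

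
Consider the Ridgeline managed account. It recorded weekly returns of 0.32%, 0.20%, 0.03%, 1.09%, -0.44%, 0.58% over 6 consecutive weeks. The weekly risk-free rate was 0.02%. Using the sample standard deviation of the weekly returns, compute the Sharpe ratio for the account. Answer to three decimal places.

r̄ = (0.32 + 0.2 + 0.03 + 1.09 − 0.44 + 0.58) / 6 = 0.2967%
Σ(r − r̄)² = (0.32 − 0.2967)² + (0.2 − 0.2967)² + (0.03 − 0.2967)² + … = 1.3333
sample σ = √(1.3333 / 5) = √0.2667 = 0.5164%
Sharpe = (r̄ − rf) / σ = (0.2967 − 0.02) / 0.5164 = 0.2767 / 0.5164 = 0.5358

0.536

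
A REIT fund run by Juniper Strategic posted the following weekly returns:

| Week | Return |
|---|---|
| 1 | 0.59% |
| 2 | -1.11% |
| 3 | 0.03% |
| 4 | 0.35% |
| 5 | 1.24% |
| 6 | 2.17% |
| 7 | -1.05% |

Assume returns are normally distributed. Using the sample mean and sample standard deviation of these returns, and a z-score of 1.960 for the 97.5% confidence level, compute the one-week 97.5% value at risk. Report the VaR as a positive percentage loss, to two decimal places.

1.99

μ = (0.59 − 1.11 + 0.03 + 0.35 + 1.24 + 2.17 − 1.05) / 7 = 2.220 / 7 = 0.3171%
Sample σ = √[Σ(r − μ)² / 6] = √[8.3485 / 6] = √1.3914 = 1.1796%
VaR = −(μ − z·σ) = −(0.3171 − 1.960 × 1.1796) = −(-1.9949) = 1.9949%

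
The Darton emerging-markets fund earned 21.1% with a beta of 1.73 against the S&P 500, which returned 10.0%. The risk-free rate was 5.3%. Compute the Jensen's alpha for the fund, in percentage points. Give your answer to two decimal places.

CAPM expected return = Rf + β(Rm − Rf) = 5.3% + 1.73 × (10.0% − 5.3%) = 5.3 + 1.73 × 4.70 = 13.4310%
Jensen's α = Rp − E[R] = 21.1% − 13.4310% = 7.6690

7.67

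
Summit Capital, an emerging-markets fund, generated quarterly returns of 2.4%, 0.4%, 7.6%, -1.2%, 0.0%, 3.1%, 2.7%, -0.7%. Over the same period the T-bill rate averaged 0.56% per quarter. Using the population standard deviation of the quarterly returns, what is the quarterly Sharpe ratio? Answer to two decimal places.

Mean return r̄ = 14.30 / 8 = 1.7875%
Σ(r − r̄)² = (2.4 − 1.7875)² + (0.4 − 1.7875)² + … = 56.9488
σ = √[56.9488 / 8] = 2.6681%
Sharpe = (r̄ − rf) / σ = (1.7875 − 0.56) / 2.6681 = 1.2275 / 2.6681 = 0.4601

0.46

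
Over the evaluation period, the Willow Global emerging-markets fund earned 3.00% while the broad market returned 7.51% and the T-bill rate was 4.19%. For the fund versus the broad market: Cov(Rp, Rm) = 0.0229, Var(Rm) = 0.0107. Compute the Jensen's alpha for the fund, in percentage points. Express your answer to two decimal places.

β = Cov / Var = 0.0229 / 0.0107 = 2.1402
E[R] = Rf + β(Rm − Rf) = 4.19% + 2.1402 × (7.51% − 4.19%) = 11.2955%
α = Rp − E[R] = 3.00% − 11.2955% = -8.2955

-8.30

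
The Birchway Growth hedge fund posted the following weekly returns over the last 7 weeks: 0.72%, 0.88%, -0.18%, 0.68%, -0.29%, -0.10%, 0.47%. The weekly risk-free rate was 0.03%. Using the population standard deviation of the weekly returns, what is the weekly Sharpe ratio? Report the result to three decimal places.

0.624

Mean return r̄ = 2.180 / 7 = 0.3114%
Population σ = √[Σ(r − r̄)² / 7] = √[1.4237 / 7] = √0.2034 = 0.4510%
Sharpe = (r̄ − rf) / σ = (0.3114 − 0.03) / 0.4510 = 0.2814 / 0.4510 = 0.6239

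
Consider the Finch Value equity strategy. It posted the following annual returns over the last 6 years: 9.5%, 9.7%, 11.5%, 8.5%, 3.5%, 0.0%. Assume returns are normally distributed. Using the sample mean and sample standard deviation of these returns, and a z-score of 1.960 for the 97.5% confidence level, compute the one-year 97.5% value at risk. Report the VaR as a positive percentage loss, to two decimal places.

μ = (9.5 + 9.7 + 11.5 + 8.5 + 3.5 + 0) / 6 = 7.1167%
Sample σ = √[Σ(r − μ)² / 5] = √[97.2083 / 5] = √19.4417 = 4.4093%
VaR = −(μ − z·σ) = −(7.1167 − 1.960 × 4.4093) = −(-1.5255) = 1.5255%

1.53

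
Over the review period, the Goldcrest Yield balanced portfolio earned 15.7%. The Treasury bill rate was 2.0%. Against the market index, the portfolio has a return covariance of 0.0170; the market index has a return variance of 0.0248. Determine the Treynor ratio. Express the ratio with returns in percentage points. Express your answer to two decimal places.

β = Cov / Var = 0.0170 / 0.0248 = 0.6855
Treynor = (Rp − Rf) / β = (15.7% − 2.0%) / 0.6855 = 13.70 / 0.6855 = 19.9854

19.99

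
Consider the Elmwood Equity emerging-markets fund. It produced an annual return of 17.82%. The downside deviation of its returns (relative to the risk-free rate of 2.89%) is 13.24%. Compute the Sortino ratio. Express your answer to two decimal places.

Sortino = (Rp − Rf) / σd = (17.82% − 2.89%) / 13.24% = 14.93% / 13.24% = 1.1276

1.13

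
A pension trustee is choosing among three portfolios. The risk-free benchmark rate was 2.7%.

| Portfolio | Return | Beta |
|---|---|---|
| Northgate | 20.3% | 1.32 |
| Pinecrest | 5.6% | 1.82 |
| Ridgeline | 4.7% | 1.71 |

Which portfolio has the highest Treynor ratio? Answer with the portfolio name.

Northgate

Northgate: Treynor = (20.3% − 2.7%) / 1.32 = 13.333
Pinecrest: Treynor = (5.6% − 2.7%) / 1.82 = 1.593
Ridgeline: Treynor = (4.7% − 2.7%) / 1.71 = 1.170
Highest: Northgate (13.333).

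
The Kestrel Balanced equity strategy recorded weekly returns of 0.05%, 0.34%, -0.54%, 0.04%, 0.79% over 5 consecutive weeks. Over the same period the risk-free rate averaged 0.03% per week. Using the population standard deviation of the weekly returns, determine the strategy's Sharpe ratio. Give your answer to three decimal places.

r̄ = (0.05 + 0.34 − 0.54 + 0.04 + 0.79) / 5 = 0.1360%
Σ(r − r̄)² = (0.05 − 0.1360)² + (0.34 − 0.1360)² + (-0.54 − 0.1360)² + … = 0.9429
σ = √[0.9429 / 5] = 0.4343%
Sharpe = (r̄ − rf) / σ = (0.1360 − 0.03) / 0.4343 = 0.1060 / 0.4343 = 0.2441

0.244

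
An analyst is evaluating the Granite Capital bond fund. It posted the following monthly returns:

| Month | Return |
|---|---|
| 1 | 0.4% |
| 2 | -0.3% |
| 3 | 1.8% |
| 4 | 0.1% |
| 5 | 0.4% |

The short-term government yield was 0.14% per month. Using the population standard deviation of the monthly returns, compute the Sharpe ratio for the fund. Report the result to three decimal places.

Mean return r̄ = 2.40 / 5 = 0.4800%
Population std dev = √[2.5080 / 5] = 0.7082%
Sharpe = (r̄ − rf) / σ = (0.4800 − 0.14) / 0.7082 = 0.3400 / 0.7082 = 0.4801

0.480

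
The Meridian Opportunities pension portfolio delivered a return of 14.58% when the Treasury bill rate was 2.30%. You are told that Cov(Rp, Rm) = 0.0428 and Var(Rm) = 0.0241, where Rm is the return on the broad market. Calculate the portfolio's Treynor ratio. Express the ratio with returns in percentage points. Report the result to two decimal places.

β = Cov / Var = 0.0428 / 0.0241 = 1.7759
Treynor = (Rp − Rf) / β = (14.58% − 2.30%) / 1.7759 = 12.28 / 1.7759 = 6.9148

6.91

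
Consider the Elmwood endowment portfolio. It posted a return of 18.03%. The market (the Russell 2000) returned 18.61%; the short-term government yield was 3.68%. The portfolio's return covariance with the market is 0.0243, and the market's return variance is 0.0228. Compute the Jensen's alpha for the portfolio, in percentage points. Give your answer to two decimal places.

β = Cov / Var = 0.0243 / 0.0228 = 1.0658
E[R] = Rf + β(Rm − Rf) = 3.68% + 1.0658 × (18.61% − 3.68%) = 19.5924%
α = Rp − E[R] = 18.03% − 19.5924% = -1.5624

-1.56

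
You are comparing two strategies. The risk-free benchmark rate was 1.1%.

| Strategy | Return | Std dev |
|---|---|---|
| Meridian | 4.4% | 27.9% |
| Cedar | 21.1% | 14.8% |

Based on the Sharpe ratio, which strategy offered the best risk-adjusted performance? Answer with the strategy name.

Cedar

Meridian: Sharpe ratio = (4.4% − 1.1%) / 27.9% = 0.118
Cedar: Sharpe ratio = (21.1% − 1.1%) / 14.8% = 1.351
Highest: Cedar (1.351).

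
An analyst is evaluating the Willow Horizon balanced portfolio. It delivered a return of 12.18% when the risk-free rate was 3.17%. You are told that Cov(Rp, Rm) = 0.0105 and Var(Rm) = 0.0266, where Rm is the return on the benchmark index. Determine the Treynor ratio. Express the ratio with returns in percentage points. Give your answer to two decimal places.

22.83

β = Cov / Var = 0.0105 / 0.0266 = 0.3947
Treynor = (Rp − Rf) / β = (12.18% − 3.17%) / 0.3947 = 9.01 / 0.3947 = 22.8275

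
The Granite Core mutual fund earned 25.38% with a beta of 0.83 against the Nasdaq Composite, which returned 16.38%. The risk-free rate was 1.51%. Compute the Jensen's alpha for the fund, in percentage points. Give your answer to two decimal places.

11.53

CAPM expected return = Rf + β(Rm − Rf) = 1.51% + 0.83 × (16.38% − 1.51%) = 1.51 + 0.83 × 14.87 = 13.8521%
Jensen's α = Rp − E[R] = 25.38% − 13.8521% = 11.5279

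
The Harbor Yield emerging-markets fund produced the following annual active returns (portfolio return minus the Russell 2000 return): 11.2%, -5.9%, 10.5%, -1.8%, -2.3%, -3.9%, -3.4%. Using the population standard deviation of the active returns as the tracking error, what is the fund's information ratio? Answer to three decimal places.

r̄ = (11.2 − 5.9 + 10.5 − 1.8 − 2.3 − 3.9 − 3.4) / 7 = 4.40 / 7 = 0.6286%
Σ(r − r̄)² = (11.2 − 0.6286)² + (-5.9 − 0.6286)² + (10.5 − 0.6286)² + … = 303.0343
population σ = √(303.0343 / 7) = √43.2906 = 6.5796%
IR = r̄ / tracking error = 0.6286 / 6.5796 = 0.0955

0.096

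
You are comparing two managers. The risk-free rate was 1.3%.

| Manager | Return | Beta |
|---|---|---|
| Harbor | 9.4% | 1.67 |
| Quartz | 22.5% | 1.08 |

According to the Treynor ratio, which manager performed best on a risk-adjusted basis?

Quartz

Harbor: Treynor = (9.4% − 1.3%) / 1.67 = 4.850
Quartz: Treynor = (22.5% − 1.3%) / 1.08 = 19.630
Highest: Quartz (19.630).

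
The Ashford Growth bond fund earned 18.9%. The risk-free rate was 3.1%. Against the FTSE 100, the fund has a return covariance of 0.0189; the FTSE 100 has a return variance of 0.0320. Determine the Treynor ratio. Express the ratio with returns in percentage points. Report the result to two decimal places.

26.75

β = Cov / Var = 0.0189 / 0.0320 = 0.5906
Treynor = (Rp − Rf) / β = (18.9% − 3.1%) / 0.5906 = 15.80 / 0.5906 = 26.7525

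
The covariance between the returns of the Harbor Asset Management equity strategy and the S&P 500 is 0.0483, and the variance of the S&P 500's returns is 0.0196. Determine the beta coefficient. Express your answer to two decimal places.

β = Cov(Rp, Rm) / Var(Rm) = 0.0483 / 0.0196 = 2.4643

2.46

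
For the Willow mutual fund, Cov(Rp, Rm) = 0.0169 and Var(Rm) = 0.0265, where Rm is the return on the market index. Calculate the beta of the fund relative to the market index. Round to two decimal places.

β = Cov(Rp, Rm) / Var(Rm) = 0.0169 / 0.0265 = 0.6377

0.64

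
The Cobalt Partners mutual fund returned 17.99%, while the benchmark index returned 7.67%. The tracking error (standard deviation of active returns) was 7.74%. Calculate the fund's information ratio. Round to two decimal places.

1.33

IR = (Rp − Rb) / TE = (17.99% − 7.67%) / 7.74% = 10.32% / 7.74% = 1.3333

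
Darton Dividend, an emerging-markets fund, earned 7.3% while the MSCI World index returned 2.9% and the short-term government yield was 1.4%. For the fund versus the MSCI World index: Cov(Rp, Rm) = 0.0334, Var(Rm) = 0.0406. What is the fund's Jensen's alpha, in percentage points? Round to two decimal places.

4.67

β = Cov / Var = 0.0334 / 0.0406 = 0.8227
E[R] = Rf + β(Rm − Rf) = 1.4% + 0.8227 × (2.9% − 1.4%) = 2.6341%
α = Rp − E[R] = 7.3% − 2.6341% = 4.6659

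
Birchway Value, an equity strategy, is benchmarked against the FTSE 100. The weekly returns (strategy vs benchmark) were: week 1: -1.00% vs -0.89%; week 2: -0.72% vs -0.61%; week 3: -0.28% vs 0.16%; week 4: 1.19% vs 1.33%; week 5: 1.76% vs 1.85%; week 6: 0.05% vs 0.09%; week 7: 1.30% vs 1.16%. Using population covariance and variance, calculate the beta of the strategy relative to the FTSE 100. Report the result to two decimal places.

r̄p = 0.3286%,  r̄m = 0.4414%
Cov = Σ(rp − r̄p)(rm − r̄m) / 7 = 0.9458
Var(rm) = Σ(rm − r̄m)² / 7 = 0.9101
β = Cov / Var = 0.9458 / 0.9101 = 1.0392

1.04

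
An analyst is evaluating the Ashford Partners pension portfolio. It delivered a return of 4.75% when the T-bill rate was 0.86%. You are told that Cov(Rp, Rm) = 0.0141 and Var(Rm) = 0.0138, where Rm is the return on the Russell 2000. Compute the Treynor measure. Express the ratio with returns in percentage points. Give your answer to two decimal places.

3.81

β = Cov / Var = 0.0141 / 0.0138 = 1.0217
Treynor = (Rp − Rf) / β = (4.75% − 0.86%) / 1.0217 = 3.89 / 1.0217 = 3.8074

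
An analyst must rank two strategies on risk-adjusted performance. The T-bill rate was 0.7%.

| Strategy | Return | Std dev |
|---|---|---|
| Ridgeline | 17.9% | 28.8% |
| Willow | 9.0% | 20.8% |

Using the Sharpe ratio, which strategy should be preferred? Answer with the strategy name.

Ridgeline

Ridgeline: Sharpe ratio = (17.9% − 0.7%) / 28.8% = 0.597
Willow: Sharpe ratio = (9.0% − 0.7%) / 20.8% = 0.399
Highest: Ridgeline (0.597).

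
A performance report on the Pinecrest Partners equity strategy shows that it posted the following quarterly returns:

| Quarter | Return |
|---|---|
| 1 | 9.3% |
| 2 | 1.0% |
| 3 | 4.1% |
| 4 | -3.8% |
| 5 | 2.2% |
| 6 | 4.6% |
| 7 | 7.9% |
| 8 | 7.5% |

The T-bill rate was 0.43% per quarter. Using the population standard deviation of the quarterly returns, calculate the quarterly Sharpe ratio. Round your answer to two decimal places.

0.91

r̄ = (9.3 + 1 + 4.1 − 3.8 + 2.2 + 4.6 + 7.9 + 7.5) / 8 = 4.1000%
Population std dev = √[128.9200 / 8] = 4.0143%
Sharpe = (r̄ − rf) / σ = (4.1000 − 0.43) / 4.0143 = 3.6700 / 4.0143 = 0.9142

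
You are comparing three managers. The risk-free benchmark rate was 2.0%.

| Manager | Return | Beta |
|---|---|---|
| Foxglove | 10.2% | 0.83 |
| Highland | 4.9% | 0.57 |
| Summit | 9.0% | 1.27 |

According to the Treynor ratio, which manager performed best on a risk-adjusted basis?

Foxglove

Foxglove: Treynor = (10.2% − 2.0%) / 0.83 = 9.880
Highland: Treynor = (4.9% − 2.0%) / 0.57 = 5.088
Summit: Treynor = (9.0% − 2.0%) / 1.27 = 5.512
Highest: Foxglove (9.880).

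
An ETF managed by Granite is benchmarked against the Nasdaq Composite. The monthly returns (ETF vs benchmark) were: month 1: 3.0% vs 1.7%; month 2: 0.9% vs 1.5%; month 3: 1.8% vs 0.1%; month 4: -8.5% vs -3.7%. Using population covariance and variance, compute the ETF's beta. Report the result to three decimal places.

r̄p = -0.7000%,  r̄m = -0.1000%
Cov = Σ(rp − r̄p)(rm − r̄m) / 4 = 9.4500
Var(rm) = Σ(rm − r̄m)² / 4 = 4.7000
β = Cov / Var = 9.4500 / 4.7000 = 2.0106

2.011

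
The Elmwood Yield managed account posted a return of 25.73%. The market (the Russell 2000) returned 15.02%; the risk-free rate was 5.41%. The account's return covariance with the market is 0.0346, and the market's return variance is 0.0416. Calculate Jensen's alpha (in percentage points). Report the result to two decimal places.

β = Cov / Var = 0.0346 / 0.0416 = 0.8317
E[R] = Rf + β(Rm − Rf) = 5.41% + 0.8317 × (15.02% − 5.41%) = 13.4026%
α = Rp − E[R] = 25.73% − 13.4026% = 12.3274

12.33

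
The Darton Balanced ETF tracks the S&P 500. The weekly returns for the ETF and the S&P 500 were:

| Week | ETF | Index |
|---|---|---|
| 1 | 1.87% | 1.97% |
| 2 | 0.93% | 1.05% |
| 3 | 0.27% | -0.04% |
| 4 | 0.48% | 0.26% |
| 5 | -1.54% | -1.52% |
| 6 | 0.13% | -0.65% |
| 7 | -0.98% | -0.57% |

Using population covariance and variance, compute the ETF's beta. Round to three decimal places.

0.930

r̄p = 0.1657%,  r̄m = 0.0714%
Cov = Σ(rp − r̄p)(rm − r̄m) / 7 = 1.0723
Var(rm) = Σ(rm − r̄m)² / 7 = 1.1535
β = Cov / Var = 1.0723 / 1.1535 = 0.9296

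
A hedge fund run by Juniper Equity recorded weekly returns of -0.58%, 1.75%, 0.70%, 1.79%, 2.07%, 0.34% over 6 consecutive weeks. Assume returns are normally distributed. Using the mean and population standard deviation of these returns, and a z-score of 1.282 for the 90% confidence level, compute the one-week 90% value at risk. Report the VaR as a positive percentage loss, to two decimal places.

0.20

Mean return r̄ = 6.070 / 6 = 1.0117%
Population σ = √[Σ(r − r̄)² / 6] = √[5.3527 / 6] = √0.8921 = 0.9445%
VaR = −(r̄ − z·σ) = −(1.0117 − 1.282 × 0.9445) = −(-0.1991) = 0.1991%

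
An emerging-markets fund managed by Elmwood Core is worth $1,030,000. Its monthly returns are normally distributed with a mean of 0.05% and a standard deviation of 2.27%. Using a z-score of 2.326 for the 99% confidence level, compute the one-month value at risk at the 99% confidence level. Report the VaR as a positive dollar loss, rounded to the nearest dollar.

$53,869

Return at the 99% tail: μ − z·σ = 0.05% − 2.326 × 2.27% = 0.05 − 5.28002 = -5.23002%
VaR = −(-5.23002%) × $1,030,000 = 5.23002% × $1,030,000 = $53,869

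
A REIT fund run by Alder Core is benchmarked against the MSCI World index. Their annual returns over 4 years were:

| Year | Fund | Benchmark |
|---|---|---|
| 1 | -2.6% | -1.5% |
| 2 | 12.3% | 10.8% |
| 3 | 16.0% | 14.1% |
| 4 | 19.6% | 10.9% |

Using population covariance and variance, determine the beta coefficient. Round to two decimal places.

r̄p = 11.3250%,  r̄m = 8.5750%
Cov = Σ(rp − r̄p)(rm − r̄m) / 4 = 46.8831
Var(rm) = Σ(rm − r̄m)² / 4 = 35.5969
β = Cov / Var = 46.8831 / 35.5969 = 1.3171

1.32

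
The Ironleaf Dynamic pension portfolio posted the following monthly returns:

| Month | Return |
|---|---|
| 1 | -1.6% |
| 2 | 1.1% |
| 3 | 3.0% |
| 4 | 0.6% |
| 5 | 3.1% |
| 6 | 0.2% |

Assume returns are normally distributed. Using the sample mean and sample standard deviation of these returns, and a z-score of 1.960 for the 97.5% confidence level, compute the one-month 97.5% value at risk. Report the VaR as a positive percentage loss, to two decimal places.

2.43

r̄ = (-1.6 + 1.1 + 3 + 0.6 + 3.1 + 0.2) / 6 = 1.0667%
Sample σ = √[Σ(r − r̄)² / 5] = √[15.9533 / 5] = √3.1907 = 1.7863%
VaR = −(r̄ − z·σ) = −(1.0667 − 1.960 × 1.7863) = −(-2.4344) = 2.4344%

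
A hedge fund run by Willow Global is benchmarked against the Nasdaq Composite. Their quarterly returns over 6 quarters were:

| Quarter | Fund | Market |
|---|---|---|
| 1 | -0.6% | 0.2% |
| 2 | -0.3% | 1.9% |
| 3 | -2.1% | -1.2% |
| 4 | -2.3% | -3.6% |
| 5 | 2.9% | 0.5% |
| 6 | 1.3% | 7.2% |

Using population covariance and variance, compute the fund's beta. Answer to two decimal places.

0.33

r̄p = -0.1833%,  r̄m = 0.8333%
Cov = Σ(rp − r̄p)(rm − r̄m) / 6 = 3.6394
Var(rm) = Σ(rm − r̄m)² / 6 = 10.9956
β = Cov / Var = 3.6394 / 10.9956 = 0.3310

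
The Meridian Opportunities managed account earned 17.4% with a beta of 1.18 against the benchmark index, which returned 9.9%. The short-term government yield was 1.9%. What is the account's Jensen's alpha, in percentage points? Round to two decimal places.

CAPM expected return = Rf + β(Rm − Rf) = 1.9% + 1.18 × (9.9% − 1.9%) = 1.9 + 1.18 × 8.00 = 11.3400%
Jensen's α = Rp − E[R] = 17.4% − 11.3400% = 6.0600

6.06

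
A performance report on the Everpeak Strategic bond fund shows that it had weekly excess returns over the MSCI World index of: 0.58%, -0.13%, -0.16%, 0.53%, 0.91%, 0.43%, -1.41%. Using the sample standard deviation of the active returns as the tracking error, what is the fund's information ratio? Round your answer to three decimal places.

0.139

Mean return r̄ = 0.750 / 7 = 0.1071%
Σ(r − r̄)² = (0.58 − 0.1071)² + (-0.13 − 0.1071)² + … = 3.5805
sample σ = √(3.5805 / 6) = √0.5968 = 0.7725%
IR = r̄ / tracking error = 0.1071 / 0.7725 = 0.1386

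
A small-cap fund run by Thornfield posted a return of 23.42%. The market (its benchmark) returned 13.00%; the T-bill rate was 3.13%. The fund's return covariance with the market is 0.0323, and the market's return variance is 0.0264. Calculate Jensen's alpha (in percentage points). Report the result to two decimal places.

8.21

β = Cov / Var = 0.0323 / 0.0264 = 1.2235
E[R] = Rf + β(Rm − Rf) = 3.13% + 1.2235 × (13.00% − 3.13%) = 15.2059%
α = Rp − E[R] = 23.42% − 15.2059% = 8.2141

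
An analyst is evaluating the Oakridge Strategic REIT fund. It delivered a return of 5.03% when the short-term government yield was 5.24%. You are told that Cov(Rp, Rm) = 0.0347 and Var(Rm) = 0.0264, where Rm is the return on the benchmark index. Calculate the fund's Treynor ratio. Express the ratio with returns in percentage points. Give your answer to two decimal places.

-0.16

β = Cov / Var = 0.0347 / 0.0264 = 1.3144
Treynor = (Rp − Rf) / β = (5.03% − 5.24%) / 1.3144 = -0.21 / 1.3144 = -0.1598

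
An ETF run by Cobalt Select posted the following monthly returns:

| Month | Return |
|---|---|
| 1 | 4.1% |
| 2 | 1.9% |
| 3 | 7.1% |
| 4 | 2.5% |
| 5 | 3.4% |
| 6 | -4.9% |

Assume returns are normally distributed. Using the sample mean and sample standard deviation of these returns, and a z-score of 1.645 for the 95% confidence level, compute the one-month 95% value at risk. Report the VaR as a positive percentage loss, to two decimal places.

4.21

r̄ = (4.1 + 1.9 + 7.1 + 2.5 + 3.4 − 4.9) / 6 = 2.3500%
Σ(r − r̄)² = (4.1 − 2.3500)² + (1.9 − 2.3500)² + … = 79.5150
sample σ = √(79.5150 / 5) = √15.9030 = 3.9879%
VaR = −(r̄ − z·σ) = −(2.3500 − 1.645 × 3.9879) = −(-4.2101) = 4.2101%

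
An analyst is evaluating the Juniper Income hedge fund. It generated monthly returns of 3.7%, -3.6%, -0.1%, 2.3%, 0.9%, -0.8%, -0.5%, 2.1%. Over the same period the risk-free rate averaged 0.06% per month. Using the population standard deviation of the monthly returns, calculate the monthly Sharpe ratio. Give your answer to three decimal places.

Mean return r̄ = 4.00 / 8 = 0.5000%
Σ(r − r̄)² = (3.7 − 0.5000)² + (-3.6 − 0.5000)² + … = 36.0600
σ = √[36.0600 / 8] = 2.1231%
Sharpe = (r̄ − rf) / σ = (0.5000 − 0.06) / 2.1231 = 0.4400 / 2.1231 = 0.2072

0.207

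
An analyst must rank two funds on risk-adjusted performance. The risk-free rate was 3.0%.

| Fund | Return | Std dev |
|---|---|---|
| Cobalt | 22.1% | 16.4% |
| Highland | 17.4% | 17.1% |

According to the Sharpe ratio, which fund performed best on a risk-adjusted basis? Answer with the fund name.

Cobalt: Sharpe ratio = (22.1% − 3.0%) / 16.4% = 1.165
Highland: Sharpe ratio = (17.4% − 3.0%) / 17.1% = 0.842
Highest: Cobalt (1.165).

Cobalt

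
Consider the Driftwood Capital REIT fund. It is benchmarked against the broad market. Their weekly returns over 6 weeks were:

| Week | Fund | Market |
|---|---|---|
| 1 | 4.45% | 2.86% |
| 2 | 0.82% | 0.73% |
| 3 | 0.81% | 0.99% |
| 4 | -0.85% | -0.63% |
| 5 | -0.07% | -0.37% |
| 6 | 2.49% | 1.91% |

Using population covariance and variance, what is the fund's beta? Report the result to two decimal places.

1.41

r̄p = 1.2750%,  r̄m = 0.9150%
Cov = Σ(rp − r̄p)(rm − r̄m) / 6 = 2.0742
Var(rm) = Σ(rm − r̄m)² / 6 = 1.4752
β = Cov / Var = 2.0742 / 1.4752 = 1.4060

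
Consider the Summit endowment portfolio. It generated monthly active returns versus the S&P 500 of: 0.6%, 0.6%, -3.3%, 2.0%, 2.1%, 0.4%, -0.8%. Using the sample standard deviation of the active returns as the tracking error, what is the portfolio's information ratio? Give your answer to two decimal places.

r̄ = (0.6 + 0.6 − 3.3 + 2 + 2.1 + 0.4 − 0.8) / 7 = 0.2286%
Σ(r − r̄)² = 20.4543; sample σ = √(20.4543/6) = 1.8464%
IR = r̄ / tracking error = 0.2286 / 1.8464 = 0.1238

0.12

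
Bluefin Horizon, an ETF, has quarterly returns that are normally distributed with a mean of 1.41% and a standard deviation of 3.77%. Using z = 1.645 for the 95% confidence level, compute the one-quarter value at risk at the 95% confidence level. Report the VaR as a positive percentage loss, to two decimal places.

4.79

VaR (as % loss) = −(μ − z·σ) = −(1.41% − 1.645 × 3.77%) = −(-4.79165%) = 4.79165%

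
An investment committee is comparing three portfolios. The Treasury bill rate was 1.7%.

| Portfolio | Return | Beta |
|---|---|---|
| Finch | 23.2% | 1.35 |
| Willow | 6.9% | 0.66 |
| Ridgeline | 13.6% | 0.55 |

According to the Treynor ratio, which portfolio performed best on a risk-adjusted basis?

Finch: Treynor = (23.2% − 1.7%) / 1.35 = 15.926
Willow: Treynor = (6.9% − 1.7%) / 0.66 = 7.879
Ridgeline: Treynor = (13.6% − 1.7%) / 0.55 = 21.636
Highest: Ridgeline (21.636).

Ridgeline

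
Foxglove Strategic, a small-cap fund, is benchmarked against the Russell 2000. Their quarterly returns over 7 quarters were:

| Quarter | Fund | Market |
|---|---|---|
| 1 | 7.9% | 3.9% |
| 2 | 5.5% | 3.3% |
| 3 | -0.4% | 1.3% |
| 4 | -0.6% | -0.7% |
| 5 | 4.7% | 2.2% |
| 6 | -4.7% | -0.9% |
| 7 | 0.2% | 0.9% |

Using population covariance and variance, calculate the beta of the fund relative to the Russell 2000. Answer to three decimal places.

2.230

r̄p = 1.8000%,  r̄m = 1.4286%
Cov = Σ(rp − r̄p)(rm − r̄m) / 7 = 6.5157
Var(rm) = Σ(rm − r̄m)² / 7 = 2.9220
β = Cov / Var = 6.5157 / 2.9220 = 2.2299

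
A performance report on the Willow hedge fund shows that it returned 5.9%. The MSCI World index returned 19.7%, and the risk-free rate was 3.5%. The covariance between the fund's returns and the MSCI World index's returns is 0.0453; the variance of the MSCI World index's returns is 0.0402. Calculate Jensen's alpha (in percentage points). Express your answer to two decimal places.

β = Cov / Var = 0.0453 / 0.0402 = 1.1269
E[R] = Rf + β(Rm − Rf) = 3.5% + 1.1269 × (19.7% − 3.5%) = 21.7558%
α = Rp − E[R] = 5.9% − 21.7558% = -15.8558

-15.86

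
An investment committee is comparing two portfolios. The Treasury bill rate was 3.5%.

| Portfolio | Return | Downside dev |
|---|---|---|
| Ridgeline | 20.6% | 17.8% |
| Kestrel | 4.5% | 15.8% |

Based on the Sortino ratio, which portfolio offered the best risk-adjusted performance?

Ridgeline

Ridgeline: Sortino ratio = (20.6% − 3.5%) / 17.8% = 0.961
Kestrel: Sortino ratio = (4.5% − 3.5%) / 15.8% = 0.063
Highest: Ridgeline (0.961).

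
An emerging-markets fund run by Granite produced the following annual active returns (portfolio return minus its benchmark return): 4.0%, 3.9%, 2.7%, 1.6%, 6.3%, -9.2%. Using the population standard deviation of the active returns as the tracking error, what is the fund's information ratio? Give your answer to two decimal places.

Mean return r̄ = 9.30 / 6 = 1.5500%
Σ(r − r̄)² = (4 − 1.5500)² + (3.9 − 1.5500)² + (2.7 − 1.5500)² + … = 150.9750
population σ = √(150.9750 / 6) = √25.1625 = 5.0162%
IR = r̄ / tracking error = 1.5500 / 5.0162 = 0.3090

0.31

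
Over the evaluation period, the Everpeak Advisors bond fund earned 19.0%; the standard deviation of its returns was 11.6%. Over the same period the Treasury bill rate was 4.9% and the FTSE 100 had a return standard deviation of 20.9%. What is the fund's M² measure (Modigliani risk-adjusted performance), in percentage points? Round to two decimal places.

30.30

Sharpe = (Rp − Rf) / σp = (19.0% − 4.9%) / 11.6% = 1.2155
M² = Rf + Sharpe × σm = 4.9% + 1.2155 × 20.9% = 30.3040%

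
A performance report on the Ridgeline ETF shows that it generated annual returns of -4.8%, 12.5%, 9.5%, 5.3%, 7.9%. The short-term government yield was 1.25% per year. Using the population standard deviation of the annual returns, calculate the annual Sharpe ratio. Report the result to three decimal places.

Mean return r̄ = 30.40 / 5 = 6.0800%
Population σ = √[Σ(r − r̄)² / 5] = √[175.2080 / 5] = √35.0416 = 5.9196%
Sharpe = (r̄ − rf) / σ = (6.0800 − 1.25) / 5.9196 = 4.8300 / 5.9196 = 0.8159

0.816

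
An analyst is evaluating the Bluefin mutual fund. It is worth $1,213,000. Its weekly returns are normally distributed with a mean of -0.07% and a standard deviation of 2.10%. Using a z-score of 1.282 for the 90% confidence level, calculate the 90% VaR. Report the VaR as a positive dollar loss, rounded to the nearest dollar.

Return at the 90% tail: μ − z·σ = -0.07% − 1.282 × 2.10% = -0.07 − 2.6922 = -2.7622%
VaR = −(-2.7622%) × $1,213,000 = 2.7622% × $1,213,000 = $33,505

$33,505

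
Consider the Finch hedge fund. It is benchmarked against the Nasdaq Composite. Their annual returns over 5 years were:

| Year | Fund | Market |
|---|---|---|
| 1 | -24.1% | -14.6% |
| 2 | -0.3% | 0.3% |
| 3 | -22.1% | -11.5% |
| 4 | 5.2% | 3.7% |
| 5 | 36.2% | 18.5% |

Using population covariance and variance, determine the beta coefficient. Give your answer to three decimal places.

1.848

r̄p = -1.0200%,  r̄m = -0.7200%
Cov = Σ(rp − r̄p)(rm − r̄m) / 5 = 258.2376
Var(rm) = Σ(rm − r̄m)² / 5 = 139.7696
β = Cov / Var = 258.2376 / 139.7696 = 1.8476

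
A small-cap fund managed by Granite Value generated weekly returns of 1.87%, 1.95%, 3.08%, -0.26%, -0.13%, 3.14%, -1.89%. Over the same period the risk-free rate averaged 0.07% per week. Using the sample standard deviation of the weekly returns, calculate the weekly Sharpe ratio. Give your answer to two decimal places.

0.55

μ = (1.87 + 1.95 + 3.08 − 0.26 − 0.13 + 3.14 − 1.89) / 7 = 7.760 / 7 = 1.1086%
Sample std dev = √[21.6995 / 6] = 1.9017%
Sharpe = (μ − rf) / σ = (1.1086 − 0.07) / 1.9017 = 1.0386 / 1.9017 = 0.5461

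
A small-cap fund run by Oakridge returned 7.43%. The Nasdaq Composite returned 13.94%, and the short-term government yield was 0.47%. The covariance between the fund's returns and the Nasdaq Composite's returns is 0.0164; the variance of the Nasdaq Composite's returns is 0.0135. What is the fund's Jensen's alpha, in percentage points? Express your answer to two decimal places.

-9.40

β = Cov / Var = 0.0164 / 0.0135 = 1.2148
E[R] = Rf + β(Rm − Rf) = 0.47% + 1.2148 × (13.94% − 0.47%) = 16.8334%
α = Rp − E[R] = 7.43% − 16.8334% = -9.4034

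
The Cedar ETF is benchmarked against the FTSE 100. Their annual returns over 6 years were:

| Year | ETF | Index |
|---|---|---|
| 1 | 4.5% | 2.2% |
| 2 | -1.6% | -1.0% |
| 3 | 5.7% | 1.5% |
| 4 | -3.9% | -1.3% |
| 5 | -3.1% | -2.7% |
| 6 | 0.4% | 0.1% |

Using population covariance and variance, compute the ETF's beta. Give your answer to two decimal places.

r̄p = 0.3333%,  r̄m = -0.2000%
Cov = Σ(rp − r̄p)(rm − r̄m) / 6 = 5.6550
Var(rm) = Σ(rm − r̄m)² / 6 = 2.8067
β = Cov / Var = 5.6550 / 2.8067 = 2.0148

2.01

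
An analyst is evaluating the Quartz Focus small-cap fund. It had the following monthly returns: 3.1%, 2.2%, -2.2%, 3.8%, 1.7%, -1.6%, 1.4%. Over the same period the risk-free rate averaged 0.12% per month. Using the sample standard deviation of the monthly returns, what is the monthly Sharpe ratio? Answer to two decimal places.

0.47

r̄ = (3.1 + 2.2 − 2.2 + 3.8 + 1.7 − 1.6 + 1.4) / 7 = 1.2000%
Σ(r − r̄)² = (3.1 − 1.2000)² + (2.2 − 1.2000)² + (-2.2 − 1.2000)² + … = 31.0600
σ = √[31.0600 / 6] = 2.2752%
Sharpe = (r̄ − rf) / σ = (1.2000 − 0.12) / 2.2752 = 1.0800 / 2.2752 = 0.4747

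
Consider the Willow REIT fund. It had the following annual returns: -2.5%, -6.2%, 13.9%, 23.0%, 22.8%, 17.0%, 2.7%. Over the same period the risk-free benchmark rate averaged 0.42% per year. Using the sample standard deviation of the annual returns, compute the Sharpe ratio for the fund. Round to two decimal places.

0.80

r̄ = (-2.5 − 6.2 + 13.9 + 23 + 22.8 + 17 + 2.7) / 7 = 10.1000%
Σ(r − r̄)² = (-2.5 − 10.1000)² + (-6.2 − 10.1000)² + … = 868.9600
sample σ = √(868.9600 / 6) = √144.8267 = 12.0344%
Sharpe = (r̄ − rf) / σ = (10.1000 − 0.42) / 12.0344 = 9.6800 / 12.0344 = 0.8044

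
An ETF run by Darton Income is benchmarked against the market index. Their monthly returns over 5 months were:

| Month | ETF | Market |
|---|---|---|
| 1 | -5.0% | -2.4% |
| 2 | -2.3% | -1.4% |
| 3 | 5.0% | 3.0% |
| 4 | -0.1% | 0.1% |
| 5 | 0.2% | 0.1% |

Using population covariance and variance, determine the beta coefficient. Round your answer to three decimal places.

r̄p = -0.4400%,  r̄m = -0.1200%
Cov = Σ(rp − r̄p)(rm − r̄m) / 5 = 5.9932
Var(rm) = Σ(rm − r̄m)² / 5 = 3.3336
β = Cov / Var = 5.9932 / 3.3336 = 1.7978

1.798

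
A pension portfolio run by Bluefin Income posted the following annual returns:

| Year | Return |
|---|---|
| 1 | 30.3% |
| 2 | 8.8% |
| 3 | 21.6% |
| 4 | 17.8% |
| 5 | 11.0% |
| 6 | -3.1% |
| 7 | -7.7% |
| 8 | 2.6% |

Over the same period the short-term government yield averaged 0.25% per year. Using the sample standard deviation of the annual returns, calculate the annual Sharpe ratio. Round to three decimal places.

0.774

μ = (30.3 + 8.8 + 21.6 + 17.8 + 11 − 3.1 − 7.7 + 2.6) / 8 = 10.1625%
Sample σ = √[Σ(r − μ)² / 7] = √[1149.3788 / 7] = √164.1970 = 12.8139%
Sharpe = (μ − rf) / σ = (10.1625 − 0.25) / 12.8139 = 9.9125 / 12.8139 = 0.7736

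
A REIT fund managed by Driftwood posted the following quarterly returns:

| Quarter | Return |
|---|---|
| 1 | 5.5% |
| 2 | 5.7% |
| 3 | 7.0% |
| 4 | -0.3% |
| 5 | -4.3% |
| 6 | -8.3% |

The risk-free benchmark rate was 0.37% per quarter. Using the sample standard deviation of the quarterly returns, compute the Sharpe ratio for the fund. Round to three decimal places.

Mean return r̄ = 5.30 / 6 = 0.8833%
Sample σ = √[Σ(r − r̄)² / 5] = √[194.5283 / 5] = √38.9057 = 6.2374%
Sharpe = (r̄ − rf) / σ = (0.8833 − 0.37) / 6.2374 = 0.5133 / 6.2374 = 0.0823

0.082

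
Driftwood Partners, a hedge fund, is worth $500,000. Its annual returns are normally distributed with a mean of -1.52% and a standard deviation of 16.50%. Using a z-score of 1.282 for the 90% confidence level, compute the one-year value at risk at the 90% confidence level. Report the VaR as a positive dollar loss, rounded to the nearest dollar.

$113,365

Return at the 90% tail: μ − z·σ = -1.52% − 1.282 × 16.50% = -1.52 − 21.1530 = -22.6730%
VaR = −(-22.6730%) × $500,000 = 22.6730% × $500,000 = $113,365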